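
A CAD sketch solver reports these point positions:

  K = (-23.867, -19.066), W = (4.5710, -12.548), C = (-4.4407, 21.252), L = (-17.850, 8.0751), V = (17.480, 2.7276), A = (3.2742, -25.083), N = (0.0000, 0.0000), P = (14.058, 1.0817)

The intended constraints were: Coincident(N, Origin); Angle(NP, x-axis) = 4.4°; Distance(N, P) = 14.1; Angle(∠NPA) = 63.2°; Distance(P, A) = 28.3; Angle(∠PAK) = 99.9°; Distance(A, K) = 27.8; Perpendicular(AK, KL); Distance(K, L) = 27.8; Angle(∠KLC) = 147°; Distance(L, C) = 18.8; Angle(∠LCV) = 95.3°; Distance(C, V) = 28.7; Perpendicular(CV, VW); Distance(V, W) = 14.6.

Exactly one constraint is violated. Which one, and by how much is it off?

Distance(V, W) = 14.6 — off by 5.40.

N = (0.00, 0.00) ✓; NP at 4.400° ✓; |NP| = 14.10 ✓; ∠NPA = 63.20° ✓; |PA| = 28.30 ✓; ∠PAK = 99.90° ✓; |AK| = 27.80 ✓; ∠(AK, KL) = 90.00° ✓; |KL| = 27.80 ✓; ∠KLC = 147.0° ✓; |LC| = 18.80 ✓; ∠LCV = 95.30° ✓; |CV| = 28.70 ✓; ∠(CV, VW) = 90.00° ✓; |VW| = 20.00 ✗.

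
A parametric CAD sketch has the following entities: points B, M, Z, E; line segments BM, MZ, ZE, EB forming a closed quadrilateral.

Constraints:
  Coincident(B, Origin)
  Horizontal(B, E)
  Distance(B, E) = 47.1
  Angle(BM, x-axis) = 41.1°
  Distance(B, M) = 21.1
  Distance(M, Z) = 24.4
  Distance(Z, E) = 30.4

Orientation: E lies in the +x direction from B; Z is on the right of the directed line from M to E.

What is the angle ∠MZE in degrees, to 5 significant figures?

76.207°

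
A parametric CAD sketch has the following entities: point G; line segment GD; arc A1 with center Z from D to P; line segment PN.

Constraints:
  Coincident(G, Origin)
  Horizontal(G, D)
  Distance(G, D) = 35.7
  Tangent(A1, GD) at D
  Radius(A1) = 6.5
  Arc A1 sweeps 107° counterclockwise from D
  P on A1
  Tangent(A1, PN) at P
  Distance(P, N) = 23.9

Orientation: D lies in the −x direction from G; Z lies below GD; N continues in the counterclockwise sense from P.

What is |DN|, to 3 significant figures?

31.3

G is at the origin; G and D share the same y with |GD| = 35.7 and D on the −x side, so D = (-35.7, 0.00). Tangency of A1 to GD means the radius ZD is perpendicular to GD, so Z = D + (0, -6.5) = (-35.7, -6.50). On A1, D sits at bearing 90° from Z; a 107° counterclockwise sweep puts P at bearing 197°, so P = Z + 6.5·(cos 197°, sin 197°) = (-41.9, -8.40). Tangency of A1 to PN means the radius ZP is perpendicular to PN, so PN runs along (−sin 197°, cos 197°); with |PN| = 23.9, N = (-34.9, -31.3). Then |DN| = |N − D| = 31.3.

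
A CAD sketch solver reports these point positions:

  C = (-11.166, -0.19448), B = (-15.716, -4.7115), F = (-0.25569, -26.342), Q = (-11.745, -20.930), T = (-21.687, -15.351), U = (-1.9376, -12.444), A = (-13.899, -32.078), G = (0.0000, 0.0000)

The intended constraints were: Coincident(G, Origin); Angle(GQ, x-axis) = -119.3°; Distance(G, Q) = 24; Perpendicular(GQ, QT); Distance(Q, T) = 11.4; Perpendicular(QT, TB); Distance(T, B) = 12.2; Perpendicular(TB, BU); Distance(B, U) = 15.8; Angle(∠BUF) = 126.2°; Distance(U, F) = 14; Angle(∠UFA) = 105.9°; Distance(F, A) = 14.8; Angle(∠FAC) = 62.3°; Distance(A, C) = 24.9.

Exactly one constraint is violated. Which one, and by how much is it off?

Distance(A, C) = 24.9 — off by 7.10.

G = (0.00, 0.00) ✓; GQ at -119.3° ✓; |GQ| = 24.00 ✓; ∠(GQ, QT) = 90.00° ✓; |QT| = 11.40 ✓; ∠(QT, TB) = 90.00° ✓; |TB| = 12.20 ✓; ∠(TB, BU) = 90.00° ✓; |BU| = 15.80 ✓; ∠BUF = 126.2° ✓; |UF| = 14.00 ✓; ∠UFA = 105.9° ✓; |FA| = 14.80 ✓; ∠FAC = 62.30° ✓; |AC| = 32.00 ✗.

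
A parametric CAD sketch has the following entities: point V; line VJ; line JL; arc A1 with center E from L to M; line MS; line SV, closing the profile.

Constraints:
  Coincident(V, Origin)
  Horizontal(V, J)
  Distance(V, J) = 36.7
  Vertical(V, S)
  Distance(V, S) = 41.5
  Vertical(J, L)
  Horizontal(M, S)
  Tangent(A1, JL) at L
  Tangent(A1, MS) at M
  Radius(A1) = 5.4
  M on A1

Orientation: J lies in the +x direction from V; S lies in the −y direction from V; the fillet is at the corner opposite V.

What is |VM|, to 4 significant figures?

51.98

V is at the origin; VJ is horizontal with |VJ| = 36.7 and J on the +x side, so J = (36.70, 0.000). VS is vertical with |VS| = 41.5 and S on the −y side, so S = (0.000, -41.50). The virtual corner opposite V is at (36.70, -41.50). A1 meets JL tangentially, so EL is at right angles to JL and A1 meets MS tangentially, so EM is at right angles to MS, with radius 5.4, so the center E sits 5.4 in from both sides at E = (31.30, -36.10). That places the tangent points at L = (36.70, -36.10) on JL and M = (31.30, -41.50) on MS. Then |VM| = |M − V| = 51.98.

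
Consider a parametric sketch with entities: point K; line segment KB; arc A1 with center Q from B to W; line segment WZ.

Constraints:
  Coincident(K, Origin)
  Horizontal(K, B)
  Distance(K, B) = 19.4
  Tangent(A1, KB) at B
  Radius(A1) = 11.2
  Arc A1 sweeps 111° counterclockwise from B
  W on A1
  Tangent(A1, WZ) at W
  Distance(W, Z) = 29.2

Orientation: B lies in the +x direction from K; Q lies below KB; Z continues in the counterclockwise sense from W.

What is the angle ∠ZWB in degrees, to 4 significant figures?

124.5°

K is at the origin; K and B share the same y with |KB| = 19.4 and B on the +x side, so B = (19.40, 0.000). Since A1 is tangent to KB there, QB ⟂ KB, so Q = B + (0, -11.2) = (19.40, -11.20). On A1, B sits at bearing 90° from Q; a 111° counterclockwise sweep puts W at bearing 201°, so W = Q + 11.2·(cos 201°, sin 201°) = (8.944, -15.21). The tangent condition forces QW to be normal to WZ, so WZ runs along (−sin 201°, cos 201°); with |WZ| = 29.2, Z = (19.41, -42.47). Then cos ∠ZWB = WZ·WB / (|WZ||WB|), giving 124.5°.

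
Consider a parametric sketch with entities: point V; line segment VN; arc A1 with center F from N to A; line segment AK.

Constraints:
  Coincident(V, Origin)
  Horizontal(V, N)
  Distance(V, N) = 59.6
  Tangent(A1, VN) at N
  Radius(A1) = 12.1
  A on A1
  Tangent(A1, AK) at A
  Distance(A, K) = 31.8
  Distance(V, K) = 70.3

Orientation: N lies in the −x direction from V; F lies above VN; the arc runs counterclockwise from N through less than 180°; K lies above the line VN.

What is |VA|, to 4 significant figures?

49.81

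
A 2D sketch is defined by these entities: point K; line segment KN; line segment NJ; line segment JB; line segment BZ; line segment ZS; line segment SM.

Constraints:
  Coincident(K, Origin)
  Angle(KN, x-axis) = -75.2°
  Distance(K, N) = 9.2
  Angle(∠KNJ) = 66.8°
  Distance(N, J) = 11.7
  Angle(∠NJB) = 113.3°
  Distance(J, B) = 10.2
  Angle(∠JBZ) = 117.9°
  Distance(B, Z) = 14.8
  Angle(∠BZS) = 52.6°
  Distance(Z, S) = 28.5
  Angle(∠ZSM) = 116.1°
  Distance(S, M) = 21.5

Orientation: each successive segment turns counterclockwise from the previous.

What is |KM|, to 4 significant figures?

31.61

K is at the origin; KN runs at -75.2° with length 9.2, so N = (2.350, -8.895). ∠KNJ = 66.8° gives NJ at 38.00° from the x-axis; with |NJ| = 11.7, J = (11.57, -1.692). ∠NJB = 113.3° gives JB at 104.7° from the x-axis; with |JB| = 10.2, B = (8.981, 8.175). ∠JBZ = 117.9° gives BZ at 166.8° from the x-axis; with |BZ| = 14.8, Z = (-5.427, 11.55). ∠BZS = 52.6° gives ZS at -65.80° from the x-axis; with |ZS| = 28.5, S = (6.255, -14.44). ∠ZSM = 116.1° gives SM at -1.900° from the x-axis; with |SM| = 21.5, M = (27.74, -15.15). Then |KM| = |M − K| = 31.61.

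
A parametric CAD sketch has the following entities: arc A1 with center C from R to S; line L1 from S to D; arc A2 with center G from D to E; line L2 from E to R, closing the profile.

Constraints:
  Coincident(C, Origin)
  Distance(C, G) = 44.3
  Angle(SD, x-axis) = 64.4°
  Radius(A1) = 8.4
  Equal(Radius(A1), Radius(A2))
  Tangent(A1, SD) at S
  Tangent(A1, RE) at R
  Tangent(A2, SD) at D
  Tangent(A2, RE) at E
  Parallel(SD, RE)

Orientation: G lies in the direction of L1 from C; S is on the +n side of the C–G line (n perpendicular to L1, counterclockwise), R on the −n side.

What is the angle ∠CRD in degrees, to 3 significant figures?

69.2°

The slot axis is L1's direction at 64.4°, so u = (cos 64.4°, sin 64.4°) = (0.432, 0.902) and n = (−sin 64.4°, cos 64.4°) = (-0.902, 0.432). C is at the origin and G lies 44.3 along u from C, so G = 44.3·u = (19.1, 40.0). Tangency of A1 to both parallel lines with radius 8.4 puts S and R at C ± 8.4·n: S = (-7.58, 3.63), R = (7.58, -3.63). Equal radii place D and E the same way about G: D = G + 8.4·n = (11.6, 43.6), E = G − 8.4·n = (26.7, 36.3). Then cos ∠CRD = RC·RD / (|RC||RD|), giving 69.2°.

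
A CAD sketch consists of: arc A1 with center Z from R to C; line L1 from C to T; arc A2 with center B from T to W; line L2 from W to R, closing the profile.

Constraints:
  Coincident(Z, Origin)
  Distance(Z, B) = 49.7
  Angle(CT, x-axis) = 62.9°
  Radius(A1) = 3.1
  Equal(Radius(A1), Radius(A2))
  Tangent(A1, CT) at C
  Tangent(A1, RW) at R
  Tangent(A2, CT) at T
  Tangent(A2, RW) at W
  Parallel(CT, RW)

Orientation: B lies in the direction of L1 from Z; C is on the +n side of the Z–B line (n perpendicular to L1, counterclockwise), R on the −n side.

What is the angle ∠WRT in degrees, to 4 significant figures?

7.111°

The slot axis is L1's direction at 62.9°, so u = (cos 62.9°, sin 62.9°) = (0.4555, 0.8902) and n = (−sin 62.9°, cos 62.9°) = (-0.8902, 0.4555). Z is at the origin and B lies 49.7 along u from Z, so B = 49.7·u = (22.64, 44.24). Tangency of A1 to both parallel lines with radius 3.1 puts C and R at Z ± 3.1·n: C = (-2.760, 1.412), R = (2.760, -1.412). Equal radii place T and W the same way about B: T = B + 3.1·n = (19.88, 45.66), W = B − 3.1·n = (25.40, 42.83). Then cos ∠WRT = RW·RT / (|RW||RT|), giving 7.111°.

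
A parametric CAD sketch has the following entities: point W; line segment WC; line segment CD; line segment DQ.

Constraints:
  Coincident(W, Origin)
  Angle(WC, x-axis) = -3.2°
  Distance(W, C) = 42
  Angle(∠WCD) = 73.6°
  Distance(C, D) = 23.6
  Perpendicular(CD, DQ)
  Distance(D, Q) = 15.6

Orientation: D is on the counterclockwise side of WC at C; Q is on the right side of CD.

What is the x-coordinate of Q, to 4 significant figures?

51.73

W is at the origin; WC runs at -3.2° with length 42.0, so C = 42.0·(cos -3.2°, sin -3.2°) = (41.93, -2.345). ∠WCD = 73.6°, so CD runs at -3.2° + (180° − 73.6°) = 103.2° from the x-axis; with |CD| = 23.6, D = C + 23.6·(cos 103.2°, sin 103.2°) = (36.55, 20.63). CD is perpendicular to DQ; with |DQ| = 15.6 on the right of CD, Q = D + 15.6·(0.9736, 0.2284) = (51.73, 24.19). So Q.x = 51.73.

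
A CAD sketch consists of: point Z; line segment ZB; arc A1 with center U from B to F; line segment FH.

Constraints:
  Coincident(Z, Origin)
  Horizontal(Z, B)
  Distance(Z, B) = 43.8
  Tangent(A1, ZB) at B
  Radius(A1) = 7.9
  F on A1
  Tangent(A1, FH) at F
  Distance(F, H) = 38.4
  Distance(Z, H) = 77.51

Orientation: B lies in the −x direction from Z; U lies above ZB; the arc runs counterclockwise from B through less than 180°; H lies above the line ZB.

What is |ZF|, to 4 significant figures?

40.76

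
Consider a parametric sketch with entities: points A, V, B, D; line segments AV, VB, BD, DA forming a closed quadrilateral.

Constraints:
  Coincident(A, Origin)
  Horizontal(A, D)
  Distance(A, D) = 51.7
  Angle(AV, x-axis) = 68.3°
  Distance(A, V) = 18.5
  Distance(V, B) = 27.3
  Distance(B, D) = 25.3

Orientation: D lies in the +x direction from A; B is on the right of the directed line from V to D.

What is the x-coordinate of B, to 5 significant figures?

26.463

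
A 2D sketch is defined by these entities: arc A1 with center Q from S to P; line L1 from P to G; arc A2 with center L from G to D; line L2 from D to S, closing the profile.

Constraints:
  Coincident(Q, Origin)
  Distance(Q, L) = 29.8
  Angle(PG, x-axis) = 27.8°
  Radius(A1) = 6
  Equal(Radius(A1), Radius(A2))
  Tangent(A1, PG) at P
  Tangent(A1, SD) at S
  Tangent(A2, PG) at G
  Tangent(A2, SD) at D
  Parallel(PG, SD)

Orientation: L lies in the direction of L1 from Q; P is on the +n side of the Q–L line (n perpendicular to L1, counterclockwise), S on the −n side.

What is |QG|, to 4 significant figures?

30.40

The slot axis is L1's direction at 27.8°, so u = (cos 27.8°, sin 27.8°) = (0.8846, 0.4664) and n = (−sin 27.8°, cos 27.8°) = (-0.4664, 0.8846). Q is at the origin and L lies 29.8 along u from Q, so L = 29.8·u = (26.36, 13.90). Tangency of A1 to both parallel lines with radius 6.0 puts P and S at Q ± 6.0·n: P = (-2.798, 5.307), S = (2.798, -5.307). Equal radii place G and D the same way about L: G = L + 6.0·n = (23.56, 19.21), D = L − 6.0·n = (29.16, 8.591). Then |QG| = |G − Q| = 30.40.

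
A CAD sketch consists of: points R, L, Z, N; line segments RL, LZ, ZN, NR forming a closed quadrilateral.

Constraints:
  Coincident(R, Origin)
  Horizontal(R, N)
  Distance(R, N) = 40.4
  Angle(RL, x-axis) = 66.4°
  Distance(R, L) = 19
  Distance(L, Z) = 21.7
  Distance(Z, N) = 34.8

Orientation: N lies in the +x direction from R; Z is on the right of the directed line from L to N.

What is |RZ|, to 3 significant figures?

7.22

Checks: |LZ| = 21.70 ✓; |ZN| = 34.80 ✓.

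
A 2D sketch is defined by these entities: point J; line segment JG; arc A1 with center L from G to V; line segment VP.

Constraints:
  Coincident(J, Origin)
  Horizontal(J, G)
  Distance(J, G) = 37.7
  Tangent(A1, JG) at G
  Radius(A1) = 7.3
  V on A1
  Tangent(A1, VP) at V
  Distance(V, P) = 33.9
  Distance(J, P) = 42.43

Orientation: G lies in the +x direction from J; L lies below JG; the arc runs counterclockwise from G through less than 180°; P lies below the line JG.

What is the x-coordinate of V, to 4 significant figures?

30.76

J is at the origin; J and G share the same y with |JG| = 37.7 and G on the +x side, so G = (37.70, 0.000). The tangent condition forces LG to be normal to JG, so L = G + (0, -7.3) = (37.70, -7.300). Since LV ⟂ VP (tangency), |LP| = √(7.3² + 33.9²) = 34.68 regardless of where V sits on A1. So P lies on both circle(J, 42.43) and circle(L, 34.68); the below-JG intersection is P = (20.27, -37.28). V is the foot of the tangent from P: V = (30.76, -5.041).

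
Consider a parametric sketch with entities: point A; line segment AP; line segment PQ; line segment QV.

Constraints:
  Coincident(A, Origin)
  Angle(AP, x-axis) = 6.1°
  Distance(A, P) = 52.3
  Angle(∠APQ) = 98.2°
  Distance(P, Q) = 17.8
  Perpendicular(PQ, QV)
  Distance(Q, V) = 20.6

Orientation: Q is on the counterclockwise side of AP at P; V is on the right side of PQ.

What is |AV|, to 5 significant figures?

76.647

∠APQ = 98.2°, so PQ runs at 6.1° + (180° − 98.2°) = 87.900° from the x-axis; with |PQ| = 17.8, Q = P + 17.8·(cos 87.900°, sin 87.900°) = (52.656, 23.346). PQ ⟂ QV; with |QV| = 20.6 on the right of PQ, V = Q + 20.6·(0.99933, -0.036644) = (73.242, 22.591). Then |AV| = |V − A| = 76.647.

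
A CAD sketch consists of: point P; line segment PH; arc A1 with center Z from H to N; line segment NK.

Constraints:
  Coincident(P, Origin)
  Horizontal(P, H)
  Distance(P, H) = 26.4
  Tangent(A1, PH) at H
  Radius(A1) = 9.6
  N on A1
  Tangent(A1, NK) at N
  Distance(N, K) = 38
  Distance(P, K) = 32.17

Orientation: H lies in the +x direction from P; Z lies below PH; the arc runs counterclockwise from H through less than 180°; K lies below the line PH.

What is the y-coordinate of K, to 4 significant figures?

-31.60

P is at the origin; P and H share the same y with |PH| = 26.4 and H on the +x side, so H = (26.40, 0.000). Since A1 is tangent to PH there, ZH ⟂ PH, so Z = H + (0, -9.6) = (26.40, -9.600). Since ZN ⟂ NK (tangency), |ZK| = √(9.6² + 38.0²) = 39.19 regardless of where N sits on A1. So K lies on both circle(P, 32.17) and circle(Z, 39.19); the below-PH intersection is K = (-6.038, -31.60). N is the foot of the tangent from K: N = (19.23, -3.216).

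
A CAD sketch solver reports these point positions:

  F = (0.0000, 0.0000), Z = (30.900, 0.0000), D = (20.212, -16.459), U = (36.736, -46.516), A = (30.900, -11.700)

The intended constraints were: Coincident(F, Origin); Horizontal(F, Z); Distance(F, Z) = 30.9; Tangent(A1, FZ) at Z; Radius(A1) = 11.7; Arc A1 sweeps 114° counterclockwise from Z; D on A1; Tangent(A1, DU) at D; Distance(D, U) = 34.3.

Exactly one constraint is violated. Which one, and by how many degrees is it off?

Tangent(A1, DU) at D — off by 4.80°.

F = (0.00, 0.00) ✓; F.y = 0.00, Z.y = 0.00 ✓; |FZ| = 30.90 ✓; ∠(AZ, ZF) = 90.00° ✓; |AZ| = 11.70 ✓; bearing(A→D) − bearing(A→Z) = 114.0° ✓; |AD| = 11.70 ✓; ∠(AD, DU) = 85.20° ✗; |DU| = 34.30 ✓.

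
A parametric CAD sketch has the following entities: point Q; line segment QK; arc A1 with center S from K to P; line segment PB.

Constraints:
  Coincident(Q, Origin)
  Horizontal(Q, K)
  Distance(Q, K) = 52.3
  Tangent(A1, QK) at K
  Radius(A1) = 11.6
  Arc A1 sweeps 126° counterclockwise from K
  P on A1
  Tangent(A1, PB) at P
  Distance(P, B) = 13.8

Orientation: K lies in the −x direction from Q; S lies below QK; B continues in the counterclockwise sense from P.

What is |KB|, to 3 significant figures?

29.6

On A1, K sits at bearing 90° from S; a 126° counterclockwise sweep puts P at bearing 216°, so P = S + 11.6·(cos 216°, sin 216°) = (-61.7, -18.4). A1 meets PB tangentially, so SP is at right angles to PB, so PB runs along (−sin 216°, cos 216°); with |PB| = 13.8, B = (-53.6, -29.6). Then |KB| = |B − K| = 29.6.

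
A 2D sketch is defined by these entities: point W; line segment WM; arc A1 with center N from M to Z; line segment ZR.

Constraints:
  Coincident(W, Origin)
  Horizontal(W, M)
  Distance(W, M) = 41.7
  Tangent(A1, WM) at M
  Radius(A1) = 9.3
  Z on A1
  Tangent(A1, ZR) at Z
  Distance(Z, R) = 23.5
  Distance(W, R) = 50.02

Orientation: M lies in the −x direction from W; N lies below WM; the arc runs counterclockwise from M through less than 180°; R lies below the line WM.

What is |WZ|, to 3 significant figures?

51.5

Checks: |NM| = 9.300 ✓; |NZ| = 9.300 ✓; ∠(NZ, ZR) = 90.00° ✓; |ZR| = 23.50 ✓; |WR| = 50.02 ✓.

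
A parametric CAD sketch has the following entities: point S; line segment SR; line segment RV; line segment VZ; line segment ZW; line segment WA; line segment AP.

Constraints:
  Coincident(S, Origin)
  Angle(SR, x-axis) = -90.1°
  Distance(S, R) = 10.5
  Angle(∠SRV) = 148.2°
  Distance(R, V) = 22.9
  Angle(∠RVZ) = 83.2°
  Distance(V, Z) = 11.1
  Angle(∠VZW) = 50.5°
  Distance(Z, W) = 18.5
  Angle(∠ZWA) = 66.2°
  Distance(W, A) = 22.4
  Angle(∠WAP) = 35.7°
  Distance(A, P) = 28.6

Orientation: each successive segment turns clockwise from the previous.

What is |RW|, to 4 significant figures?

9.113

∠RVZ = 83.2° gives VZ at 141.3° from the x-axis; with |VZ| = 11.1, Z = (-20.78, -23.00). ∠VZW = 50.5° gives ZW at 11.80° from the x-axis; with |ZW| = 18.5, W = (-2.673, -19.22). Then |RW| = |W − R| = 9.113.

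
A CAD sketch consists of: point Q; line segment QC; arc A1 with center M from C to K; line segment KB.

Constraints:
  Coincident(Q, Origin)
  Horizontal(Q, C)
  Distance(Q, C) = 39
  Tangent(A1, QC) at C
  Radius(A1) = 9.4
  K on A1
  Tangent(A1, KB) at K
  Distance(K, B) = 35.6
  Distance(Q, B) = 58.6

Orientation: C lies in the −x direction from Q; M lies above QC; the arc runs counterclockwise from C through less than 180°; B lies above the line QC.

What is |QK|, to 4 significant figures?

31.75

Checks: |MK| = 9.400 ✓; ∠(MK, KB) = 90.00° ✓; |KB| = 35.60 ✓; |QB| = 58.60 ✓.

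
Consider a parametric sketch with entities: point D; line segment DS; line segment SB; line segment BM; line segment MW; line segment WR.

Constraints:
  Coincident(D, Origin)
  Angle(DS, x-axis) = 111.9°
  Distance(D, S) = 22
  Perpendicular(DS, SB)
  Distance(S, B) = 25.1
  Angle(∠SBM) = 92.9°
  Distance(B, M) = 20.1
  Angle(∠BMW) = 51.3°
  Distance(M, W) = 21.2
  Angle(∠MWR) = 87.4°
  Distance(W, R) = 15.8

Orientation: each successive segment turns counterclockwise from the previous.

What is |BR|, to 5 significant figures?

7.9165

∠BMW = 51.3° gives MW at 57.700° from the x-axis; with |MW| = 21.2, W = (-13.622, 9.9650). ∠MWR = 87.4° gives WR at 150.30° from the x-axis; with |WR| = 15.8, R = (-27.347, 17.793). Then |BR| = |R − B| = 7.9165.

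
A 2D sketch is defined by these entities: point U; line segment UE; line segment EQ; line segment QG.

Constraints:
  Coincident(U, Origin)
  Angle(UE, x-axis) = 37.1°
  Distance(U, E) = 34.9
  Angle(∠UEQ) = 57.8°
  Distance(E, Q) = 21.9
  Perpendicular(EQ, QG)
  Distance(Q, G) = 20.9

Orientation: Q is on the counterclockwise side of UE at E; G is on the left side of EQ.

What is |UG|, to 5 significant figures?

9.2424

U is at the origin; UE runs at 37.1° with length 34.9, so E = 34.9·(cos 37.1°, sin 37.1°) = (27.836, 21.052). ∠UEQ = 57.8°, so EQ runs at 37.1° + (180° − 57.8°) = 159.30° from the x-axis; with |EQ| = 21.9, Q = E + 21.9·(cos 159.30°, sin 159.30°) = (7.3495, 28.793). The perpendicularity gives QG at right angles to EQ; with |QG| = 20.9 on the left of EQ, G = Q + 20.9·(-0.35347, -0.93544) = (-0.038169, 9.2423). Then |UG| = |G − U| = 9.2424.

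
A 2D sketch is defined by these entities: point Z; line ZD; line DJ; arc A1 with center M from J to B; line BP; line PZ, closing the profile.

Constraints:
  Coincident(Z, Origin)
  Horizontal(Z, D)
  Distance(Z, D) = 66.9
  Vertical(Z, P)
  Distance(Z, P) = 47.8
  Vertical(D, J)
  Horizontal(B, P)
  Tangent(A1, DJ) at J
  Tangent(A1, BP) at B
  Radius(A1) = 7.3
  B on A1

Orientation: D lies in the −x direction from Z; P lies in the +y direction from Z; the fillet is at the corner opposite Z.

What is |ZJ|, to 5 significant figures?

78.204

Z is at the origin; ZD is horizontal with |ZD| = 66.9 and D on the −x side, so D = (-66.900, 0.0000). Z and P share the same x with |ZP| = 47.8 and P on the +y side, so P = (0.0000, 47.800). The virtual corner opposite Z is at (-66.900, 47.800). Tangency of A1 to DJ means the radius MJ is perpendicular to DJ and A1 meets BP tangentially, so MB is at right angles to BP, with radius 7.3, so the center M sits 7.3 in from both sides at M = (-59.600, 40.500). That places the tangent points at J = (-66.900, 40.500) on DJ and B = (-59.600, 47.800) on BP. Then |ZJ| = |J − Z| = 78.204.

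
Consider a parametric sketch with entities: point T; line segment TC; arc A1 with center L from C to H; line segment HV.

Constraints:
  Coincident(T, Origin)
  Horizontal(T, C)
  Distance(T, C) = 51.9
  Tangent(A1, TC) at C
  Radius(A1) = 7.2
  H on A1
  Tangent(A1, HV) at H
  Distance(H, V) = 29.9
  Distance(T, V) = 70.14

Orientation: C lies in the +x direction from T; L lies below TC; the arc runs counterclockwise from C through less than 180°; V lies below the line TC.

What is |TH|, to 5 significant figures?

46.759

T is at the origin; T and C share the same y with |TC| = 51.9 and C on the +x side, so C = (51.900, 0.0000). Since A1 is tangent to TC there, LC ⟂ TC, so L = C + (0, -7.2) = (51.900, -7.2000). Since LH ⟂ HV (tangency), |LV| = √(7.2² + 29.9²) = 30.755 regardless of where H sits on A1. So V lies on both circle(T, 70.14) and circle(L, 30.755); the below-TC intersection is V = (59.603, -36.974). H is the foot of the tangent from V: H = (45.545, -10.585).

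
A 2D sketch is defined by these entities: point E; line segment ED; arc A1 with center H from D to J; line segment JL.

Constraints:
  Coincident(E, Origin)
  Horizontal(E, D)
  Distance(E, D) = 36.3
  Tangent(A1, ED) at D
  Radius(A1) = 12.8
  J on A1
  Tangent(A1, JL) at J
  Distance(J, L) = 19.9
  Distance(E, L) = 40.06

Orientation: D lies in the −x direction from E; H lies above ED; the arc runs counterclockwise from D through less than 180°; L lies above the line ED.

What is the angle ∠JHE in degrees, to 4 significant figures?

18.88°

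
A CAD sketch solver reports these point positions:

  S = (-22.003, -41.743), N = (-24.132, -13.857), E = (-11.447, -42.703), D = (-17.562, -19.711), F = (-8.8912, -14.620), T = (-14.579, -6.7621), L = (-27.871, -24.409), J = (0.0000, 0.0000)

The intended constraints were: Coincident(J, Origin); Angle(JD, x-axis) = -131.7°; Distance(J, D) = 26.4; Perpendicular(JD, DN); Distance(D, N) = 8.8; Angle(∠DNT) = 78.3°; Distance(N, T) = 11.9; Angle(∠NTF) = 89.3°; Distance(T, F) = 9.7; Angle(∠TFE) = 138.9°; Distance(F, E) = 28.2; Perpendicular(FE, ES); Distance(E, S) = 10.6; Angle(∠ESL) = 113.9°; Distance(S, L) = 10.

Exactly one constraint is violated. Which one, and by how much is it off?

Distance(S, L) = 10 — off by 8.30.

J = (0.00, 0.00) ✓; JD at -131.7° ✓; |JD| = 26.40 ✓; ∠(JD, DN) = 90.00° ✓; |DN| = 8.800 ✓; ∠DNT = 78.30° ✓; |NT| = 11.90 ✓; ∠NTF = 89.30° ✓; |TF| = 9.700 ✓; ∠TFE = 138.9° ✓; |FE| = 28.20 ✓; ∠(FE, ES) = 90.00° ✓; |ES| = 10.60 ✓; ∠ESL = 113.9° ✓; |SL| = 18.30 ✗.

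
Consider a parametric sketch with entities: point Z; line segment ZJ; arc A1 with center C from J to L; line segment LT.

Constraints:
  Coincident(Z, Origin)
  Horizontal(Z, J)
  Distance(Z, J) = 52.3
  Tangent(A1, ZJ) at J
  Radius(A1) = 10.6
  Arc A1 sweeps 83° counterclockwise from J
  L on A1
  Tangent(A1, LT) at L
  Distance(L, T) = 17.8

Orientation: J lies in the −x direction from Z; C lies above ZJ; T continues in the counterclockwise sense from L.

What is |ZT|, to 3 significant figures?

47.9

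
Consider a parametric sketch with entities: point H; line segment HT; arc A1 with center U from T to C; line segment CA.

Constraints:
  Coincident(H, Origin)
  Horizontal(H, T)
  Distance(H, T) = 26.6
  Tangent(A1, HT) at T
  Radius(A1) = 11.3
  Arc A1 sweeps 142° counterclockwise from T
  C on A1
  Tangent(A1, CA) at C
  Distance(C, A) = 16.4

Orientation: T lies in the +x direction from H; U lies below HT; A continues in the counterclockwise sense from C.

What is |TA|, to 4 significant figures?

30.88

H is at the origin; HT is horizontal with |HT| = 26.6 and T on the +x side, so T = (26.60, 0.000). Since A1 is tangent to HT there, UT ⟂ HT, so U = T + (0, -11.3) = (26.60, -11.30). On A1, T sits at bearing 90° from U; a 142° counterclockwise sweep puts C at bearing 232°, so C = U + 11.3·(cos 232°, sin 232°) = (19.64, -20.20). Since A1 is tangent to CA there, UC ⟂ CA, so CA runs along (−sin 232°, cos 232°); with |CA| = 16.4, A = (32.57, -30.30). Then |TA| = |A − T| = 30.88.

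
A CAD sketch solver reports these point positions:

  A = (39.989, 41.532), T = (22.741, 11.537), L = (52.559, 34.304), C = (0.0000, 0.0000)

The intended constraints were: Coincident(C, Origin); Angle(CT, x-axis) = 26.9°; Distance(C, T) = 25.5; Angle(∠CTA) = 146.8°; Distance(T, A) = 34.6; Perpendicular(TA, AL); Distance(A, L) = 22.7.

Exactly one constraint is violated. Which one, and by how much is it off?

Distance(A, L) = 22.7 — off by 8.20.

C = (0.00, 0.00) ✓; CT at 26.90° ✓; |CT| = 25.50 ✓; ∠CTA = 146.8° ✓; |TA| = 34.60 ✓; ∠(TA, AL) = 90.00° ✓; |AL| = 14.50 ✗.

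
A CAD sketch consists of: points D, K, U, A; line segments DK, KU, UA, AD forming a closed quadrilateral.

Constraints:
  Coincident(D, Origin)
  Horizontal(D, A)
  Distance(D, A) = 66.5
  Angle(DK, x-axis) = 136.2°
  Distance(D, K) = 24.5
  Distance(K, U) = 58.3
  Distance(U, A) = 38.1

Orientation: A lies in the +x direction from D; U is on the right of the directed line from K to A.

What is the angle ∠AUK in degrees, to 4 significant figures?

124.6°

D is at the origin; D and A share the same y with |DA| = 66.5 and A in +x, so A = (66.5, 0). DK runs at 136.2° with |DK| = 24.5, so K = (-17.68, 16.96). U is determined by |KU| = 58.3 and |UA| = 38.1 together: it lies at the intersection of circle(K, 58.3) and circle(A, 38.1). With |KA| = 85.87, the foot of the radical line on KA is 54.28 from K and the perpendicular offset is √(58.3² − 54.28²) = 21.29. Taking the right-of-KA solution: U = (31.32, -14.63).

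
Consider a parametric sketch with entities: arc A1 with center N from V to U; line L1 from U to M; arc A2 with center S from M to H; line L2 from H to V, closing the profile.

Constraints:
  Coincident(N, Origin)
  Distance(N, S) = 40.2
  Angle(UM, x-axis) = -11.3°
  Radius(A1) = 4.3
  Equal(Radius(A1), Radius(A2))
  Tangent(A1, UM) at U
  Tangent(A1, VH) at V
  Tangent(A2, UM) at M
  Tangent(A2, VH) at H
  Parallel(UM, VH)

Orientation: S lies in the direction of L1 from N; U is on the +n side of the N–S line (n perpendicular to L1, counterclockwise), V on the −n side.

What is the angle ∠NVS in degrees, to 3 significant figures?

83.9°

The slot axis is L1's direction at -11.3°, so u = (cos -11.3°, sin -11.3°) = (0.981, -0.196) and n = (−sin -11.3°, cos -11.3°) = (0.196, 0.981). N is at the origin and S lies 40.2 along u from N, so S = 40.2·u = (39.4, -7.88). Tangency of A1 to both parallel lines with radius 4.3 puts U and V at N ± 4.3·n: U = (0.843, 4.22), V = (-0.843, -4.22). Then cos ∠NVS = VN·VS / (|VN||VS|), giving 83.9°.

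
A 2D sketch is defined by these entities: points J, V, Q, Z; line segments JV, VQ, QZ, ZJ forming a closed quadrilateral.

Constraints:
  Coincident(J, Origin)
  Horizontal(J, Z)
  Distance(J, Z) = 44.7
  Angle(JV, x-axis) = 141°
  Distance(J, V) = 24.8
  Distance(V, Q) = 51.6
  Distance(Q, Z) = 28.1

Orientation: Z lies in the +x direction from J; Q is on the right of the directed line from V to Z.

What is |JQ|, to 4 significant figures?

26.81

J is at the origin; JZ is horizontal with |JZ| = 44.7 and Z in +x, so Z = (44.7, 0). JV runs at 141.0° with |JV| = 24.8, so V = (-19.27, 15.61). Q is determined by |VQ| = 51.6 and |QZ| = 28.1 together: it lies at the intersection of circle(V, 51.6) and circle(Z, 28.1). With |VZ| = 65.85, the foot of the radical line on VZ is 47.15 from V and the perpendicular offset is √(51.6² − 47.15²) = 20.97. Taking the right-of-VZ solution: Q = (21.56, -15.94).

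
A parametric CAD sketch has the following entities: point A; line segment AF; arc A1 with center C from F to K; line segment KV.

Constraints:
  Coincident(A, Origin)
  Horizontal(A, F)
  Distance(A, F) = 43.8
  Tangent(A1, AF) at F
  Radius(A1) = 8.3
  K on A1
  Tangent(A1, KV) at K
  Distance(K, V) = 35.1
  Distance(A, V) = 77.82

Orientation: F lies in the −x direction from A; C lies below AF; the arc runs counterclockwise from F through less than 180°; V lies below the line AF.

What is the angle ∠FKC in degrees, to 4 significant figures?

62.68°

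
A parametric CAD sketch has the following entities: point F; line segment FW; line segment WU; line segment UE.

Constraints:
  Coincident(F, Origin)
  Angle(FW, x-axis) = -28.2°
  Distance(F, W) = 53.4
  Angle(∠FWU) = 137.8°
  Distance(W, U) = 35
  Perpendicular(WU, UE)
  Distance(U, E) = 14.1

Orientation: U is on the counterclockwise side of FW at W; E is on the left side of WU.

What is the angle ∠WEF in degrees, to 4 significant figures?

38.22°

F is at the origin; FW runs at -28.2° with length 53.4, so W = 53.4·(cos -28.2°, sin -28.2°) = (47.06, -25.23). ∠FWU = 137.8°, so WU runs at -28.2° + (180° − 137.8°) = 14.00° from the x-axis; with |WU| = 35.0, U = W + 35.0·(cos 14.00°, sin 14.00°) = (81.02, -16.77). WU is perpendicular to UE; with |UE| = 14.1 on the left of WU, E = U + 14.1·(-0.2419, 0.9703) = (77.61, -3.086). Then cos ∠WEF = EW·EF / (|EW||EF|), giving 38.22°.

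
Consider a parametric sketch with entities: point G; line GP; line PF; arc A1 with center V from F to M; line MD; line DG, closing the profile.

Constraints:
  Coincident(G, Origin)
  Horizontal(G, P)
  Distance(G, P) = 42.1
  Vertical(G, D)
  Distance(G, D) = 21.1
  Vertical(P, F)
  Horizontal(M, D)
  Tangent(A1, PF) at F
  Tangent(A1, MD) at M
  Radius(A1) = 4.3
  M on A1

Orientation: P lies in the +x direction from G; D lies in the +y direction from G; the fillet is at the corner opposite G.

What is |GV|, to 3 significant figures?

41.4

G is at the origin; GP is horizontal with |GP| = 42.1 and P on the +x side, so P = (42.1, 0.00). G and D share the same x with |GD| = 21.1 and D on the +y side, so D = (0.00, 21.1). The virtual corner opposite G is at (42.1, 21.1). Since A1 is tangent to PF there, VF ⟂ PF and tangency of A1 to MD means the radius VM is perpendicular to MD, with radius 4.3, so the center V sits 4.3 in from both sides at V = (37.8, 16.8). Then |GV| = |V − G| = 41.4.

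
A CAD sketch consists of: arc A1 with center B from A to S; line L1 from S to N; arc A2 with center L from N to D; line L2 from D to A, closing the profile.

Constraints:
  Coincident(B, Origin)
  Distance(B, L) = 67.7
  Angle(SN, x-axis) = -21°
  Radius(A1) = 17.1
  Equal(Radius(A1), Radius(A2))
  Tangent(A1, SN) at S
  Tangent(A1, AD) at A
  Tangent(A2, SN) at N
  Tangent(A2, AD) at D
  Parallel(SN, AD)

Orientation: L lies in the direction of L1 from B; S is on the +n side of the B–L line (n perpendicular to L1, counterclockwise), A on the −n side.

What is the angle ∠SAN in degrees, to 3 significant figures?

63.2°

Tangency of A1 to both parallel lines with radius 17.1 puts S and A at B ± 17.1·n: S = (6.13, 16.0), A = (-6.13, -16.0). Equal radii place N and D the same way about L: N = L + 17.1·n = (69.3, -8.30), D = L − 17.1·n = (57.1, -40.2). Then cos ∠SAN = AS·AN / (|AS||AN|), giving 63.2°.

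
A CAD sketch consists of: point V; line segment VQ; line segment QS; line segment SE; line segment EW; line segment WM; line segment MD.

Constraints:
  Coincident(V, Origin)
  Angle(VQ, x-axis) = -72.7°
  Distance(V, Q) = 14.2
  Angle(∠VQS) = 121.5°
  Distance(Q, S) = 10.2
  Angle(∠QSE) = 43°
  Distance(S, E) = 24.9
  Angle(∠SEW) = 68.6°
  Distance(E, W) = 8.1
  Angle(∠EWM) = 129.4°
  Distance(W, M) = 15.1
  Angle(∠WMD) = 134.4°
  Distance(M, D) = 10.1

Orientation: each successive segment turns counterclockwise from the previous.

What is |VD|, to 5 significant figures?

22.930

∠EWM = 129.4° gives WM at -75.200° from the x-axis; with |WM| = 15.1, M = (-0.25839, -16.298). ∠WMD = 134.4° gives MD at -29.600° from the x-axis; with |MD| = 10.1, D = (8.5235, -21.287). Then |VD| = |D − V| = 22.930.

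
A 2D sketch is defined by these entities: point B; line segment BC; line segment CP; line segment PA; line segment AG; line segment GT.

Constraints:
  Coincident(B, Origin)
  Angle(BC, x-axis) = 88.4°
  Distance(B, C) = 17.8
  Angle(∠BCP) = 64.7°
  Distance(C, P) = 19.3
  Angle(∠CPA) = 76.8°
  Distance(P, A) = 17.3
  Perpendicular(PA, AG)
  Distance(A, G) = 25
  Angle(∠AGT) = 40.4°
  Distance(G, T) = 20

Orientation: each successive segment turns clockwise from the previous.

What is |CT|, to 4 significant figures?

9.021

B is at the origin; BC runs at 88.4° with length 17.8, so C = (0.4970, 17.79). ∠BCP = 64.7° gives CP at -26.90° from the x-axis; with |CP| = 19.3, P = (17.71, 9.061). ∠CPA = 76.8° gives PA at -130.1° from the x-axis; with |PA| = 17.3, A = (6.565, -4.172). PA ⟂ AG, so AG runs at 139.9°; with |AG| = 25.0, G = (-12.56, 11.93). ∠AGT = 40.4° gives GT at 0.3000° from the x-axis; with |GT| = 20.0, T = (7.442, 12.04). Then |CT| = |T − C| = 9.021.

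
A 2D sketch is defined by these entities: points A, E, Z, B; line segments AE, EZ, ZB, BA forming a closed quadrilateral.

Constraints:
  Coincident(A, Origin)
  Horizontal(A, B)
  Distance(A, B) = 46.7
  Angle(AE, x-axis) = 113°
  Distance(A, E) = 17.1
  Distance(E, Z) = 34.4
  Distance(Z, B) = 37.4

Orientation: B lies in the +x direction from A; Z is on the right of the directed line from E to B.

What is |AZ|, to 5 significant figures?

17.750

Checks: |EZ| = 34.40 ✓; |ZB| = 37.40 ✓.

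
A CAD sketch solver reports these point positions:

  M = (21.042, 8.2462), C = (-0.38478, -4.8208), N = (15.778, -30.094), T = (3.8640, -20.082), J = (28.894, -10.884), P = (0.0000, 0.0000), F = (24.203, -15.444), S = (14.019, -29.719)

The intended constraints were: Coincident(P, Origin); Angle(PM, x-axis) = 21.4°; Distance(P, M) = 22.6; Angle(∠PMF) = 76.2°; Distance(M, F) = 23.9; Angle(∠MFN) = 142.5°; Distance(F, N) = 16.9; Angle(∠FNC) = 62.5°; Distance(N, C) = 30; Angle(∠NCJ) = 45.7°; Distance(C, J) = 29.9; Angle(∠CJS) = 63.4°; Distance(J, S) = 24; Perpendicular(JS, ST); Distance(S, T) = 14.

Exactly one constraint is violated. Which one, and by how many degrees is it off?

Perpendicular(JS, ST) — off by 5.20°.

P = (0.00, 0.00) ✓; PM at 21.40° ✓; |PM| = 22.60 ✓; ∠PMF = 76.20° ✓; |MF| = 23.90 ✓; ∠MFN = 142.5° ✓; |FN| = 16.90 ✓; ∠FNC = 62.50° ✓; |NC| = 30.00 ✓; ∠NCJ = 45.70° ✓; |CJ| = 29.90 ✓; ∠CJS = 63.40° ✓; |JS| = 24.00 ✓; ∠(JS, ST) = 95.20° ✗; |ST| = 14.00 ✓.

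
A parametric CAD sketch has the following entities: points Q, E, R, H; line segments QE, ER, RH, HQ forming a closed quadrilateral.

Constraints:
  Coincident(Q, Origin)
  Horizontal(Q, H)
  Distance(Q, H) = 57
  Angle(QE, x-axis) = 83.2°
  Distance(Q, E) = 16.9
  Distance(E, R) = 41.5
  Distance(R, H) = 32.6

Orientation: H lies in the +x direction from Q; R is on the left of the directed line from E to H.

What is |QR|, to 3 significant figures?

50.7

Q is at the origin; Q and H share the same y with |QH| = 57.0 and H in +x, so H = (57.0, 0). QE runs at 83.2° with |QE| = 16.9, so E = (2.00, 16.8). R is determined by |ER| = 41.5 and |RH| = 32.6 together: it lies at the intersection of circle(E, 41.5) and circle(H, 32.6). With |EH| = 57.5, the foot of the radical line on EH is 34.5 from E and the perpendicular offset is √(41.5² − 34.5²) = 23.1. Taking the left-of-EH solution: R = (41.7, 28.8).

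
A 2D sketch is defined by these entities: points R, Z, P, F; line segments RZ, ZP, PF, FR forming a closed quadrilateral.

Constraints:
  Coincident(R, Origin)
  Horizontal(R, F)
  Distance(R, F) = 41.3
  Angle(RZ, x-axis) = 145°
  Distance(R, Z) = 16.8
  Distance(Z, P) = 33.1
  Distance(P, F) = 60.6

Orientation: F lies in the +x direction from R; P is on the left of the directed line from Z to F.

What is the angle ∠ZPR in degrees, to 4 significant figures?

23.03°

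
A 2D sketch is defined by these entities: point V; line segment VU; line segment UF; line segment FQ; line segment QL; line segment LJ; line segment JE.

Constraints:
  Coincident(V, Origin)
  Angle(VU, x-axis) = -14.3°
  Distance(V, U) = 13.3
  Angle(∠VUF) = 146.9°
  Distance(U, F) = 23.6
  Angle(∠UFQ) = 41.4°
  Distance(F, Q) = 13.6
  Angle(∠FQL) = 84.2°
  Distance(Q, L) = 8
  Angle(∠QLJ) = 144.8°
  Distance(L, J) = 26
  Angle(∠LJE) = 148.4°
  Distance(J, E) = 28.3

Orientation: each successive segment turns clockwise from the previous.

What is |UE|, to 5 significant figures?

53.067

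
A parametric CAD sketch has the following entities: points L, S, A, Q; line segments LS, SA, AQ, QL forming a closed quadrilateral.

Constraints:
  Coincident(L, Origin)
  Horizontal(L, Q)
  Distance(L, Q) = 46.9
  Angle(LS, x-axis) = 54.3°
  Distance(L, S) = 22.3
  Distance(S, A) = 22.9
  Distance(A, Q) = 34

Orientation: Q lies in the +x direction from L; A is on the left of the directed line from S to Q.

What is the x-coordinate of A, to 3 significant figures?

32.2

Checks: LS at 54.30° ✓; |SA| = 22.90 ✓; |AQ| = 34.00 ✓.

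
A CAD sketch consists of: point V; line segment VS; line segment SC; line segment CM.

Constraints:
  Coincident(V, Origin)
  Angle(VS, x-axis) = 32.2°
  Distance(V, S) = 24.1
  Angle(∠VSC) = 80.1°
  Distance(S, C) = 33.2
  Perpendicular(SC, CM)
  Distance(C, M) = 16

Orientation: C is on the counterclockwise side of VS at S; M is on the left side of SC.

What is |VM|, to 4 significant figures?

30.07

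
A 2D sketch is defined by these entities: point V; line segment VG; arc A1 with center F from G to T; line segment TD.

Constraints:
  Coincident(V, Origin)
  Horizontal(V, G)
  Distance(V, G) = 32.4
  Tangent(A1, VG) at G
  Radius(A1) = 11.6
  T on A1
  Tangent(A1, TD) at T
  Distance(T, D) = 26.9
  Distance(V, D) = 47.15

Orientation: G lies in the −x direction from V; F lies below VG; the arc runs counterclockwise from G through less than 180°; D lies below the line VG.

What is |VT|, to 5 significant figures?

45.578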